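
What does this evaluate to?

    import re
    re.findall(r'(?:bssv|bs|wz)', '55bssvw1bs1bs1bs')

Branches in `(...|...)` are attempted left-to-right; the first branch that allows the whole pattern to succeed is taken.
No capturing groups, so `findall` returns the 4 full match strings.

['bssv', 'bs', 'bs', 'bs']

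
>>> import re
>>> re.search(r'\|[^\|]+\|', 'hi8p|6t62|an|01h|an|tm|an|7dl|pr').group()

'|6t62|'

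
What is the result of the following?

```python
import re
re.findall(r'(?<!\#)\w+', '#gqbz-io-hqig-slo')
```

['qbz', 'io', 'hqig', 'slo']

The negative lookaround is zero-width — it rules out positions where the adjacent text would match, without consuming anything.
Walking the string: at [2:5] → 'qbz'; at [6:8] → 'io'; at [9:13] → 'hqig'; at [14:17] → 'slo'.
No capturing groups, so `findall` returns the 4 full match strings.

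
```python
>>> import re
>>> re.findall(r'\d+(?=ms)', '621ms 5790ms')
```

['621', '5790']

The `(?=…)`/`(?<=…)` assertion just peeks at neighbouring text; it doesn't advance the match position.
With no groups in the pattern, `findall` gives back each whole match — 2 here.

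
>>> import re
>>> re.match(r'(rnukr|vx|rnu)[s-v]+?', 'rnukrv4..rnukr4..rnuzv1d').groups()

('rnukr',)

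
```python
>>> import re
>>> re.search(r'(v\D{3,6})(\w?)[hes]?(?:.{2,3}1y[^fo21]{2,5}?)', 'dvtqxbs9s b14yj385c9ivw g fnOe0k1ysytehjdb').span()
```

(21, 36)

With the lazy modifier that quantifier settles for the fewest repetitions that let the rest of the pattern succeed (the atoms after it are unaffected and can still be greedy).
The match spans [21:36] → 'vw g fnOe0k1ysy'.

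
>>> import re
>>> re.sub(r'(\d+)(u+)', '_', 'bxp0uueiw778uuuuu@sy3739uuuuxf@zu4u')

'bxp_eiw_@sy_xf@zu_'

The pattern matches one or more of a digit (captured); then one or more of a literal 'u' (captured).
Matches: at [3:6] → '0uu'; at [9:17] → '778uuuuu'; at [20:28] → '3739uuuu'; at [33:35] → '4u'.
Each match is replaced by '_'.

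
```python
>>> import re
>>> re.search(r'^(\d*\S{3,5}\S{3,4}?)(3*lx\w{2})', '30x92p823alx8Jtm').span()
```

(0, 14)

The match spans [0:14] → '30x92p823alx8J'.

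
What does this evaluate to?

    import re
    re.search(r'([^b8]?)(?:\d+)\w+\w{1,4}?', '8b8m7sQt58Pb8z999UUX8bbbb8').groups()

('',)

The match spans [0:26] → '8b8m7sQt58Pb8z999UUX8bbbb8'.
Captured: group 1 = ''.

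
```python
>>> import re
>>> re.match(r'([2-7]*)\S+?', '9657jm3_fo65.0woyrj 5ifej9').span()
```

(0, 1)

This matches zero or more of a character in [2-7] (captured); then one or more of a non-whitespace character (lazy).
With the lazy modifier that quantifier settles for the fewest repetitions that let the rest of the pattern succeed (the atoms after it are unaffected and can still be greedy).
`re.match` only tries the pattern at the start of the string.
The match spans [0:1] → '9'.
Captured: group 1 = ''.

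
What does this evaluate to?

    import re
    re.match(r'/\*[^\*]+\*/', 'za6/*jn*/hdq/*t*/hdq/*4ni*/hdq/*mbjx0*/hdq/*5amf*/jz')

None

`re.match` won't scan ahead — the pattern has to work from the very first character.
Here the string doesn't start with a match, so the call returns None.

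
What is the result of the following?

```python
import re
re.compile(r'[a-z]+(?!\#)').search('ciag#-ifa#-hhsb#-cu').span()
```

(0, 3)

The negative lookahead/lookbehind blocks any match where the forbidden context is present.
Unlike `match`, `search` isn't anchored — it looks for the pattern anywhere in the string.
The match spans [0:3] → 'cia'.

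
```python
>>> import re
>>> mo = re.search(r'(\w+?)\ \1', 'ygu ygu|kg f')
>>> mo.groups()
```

('ygu',)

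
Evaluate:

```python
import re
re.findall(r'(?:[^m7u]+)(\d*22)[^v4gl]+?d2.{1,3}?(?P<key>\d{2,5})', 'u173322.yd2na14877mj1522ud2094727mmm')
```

Pattern: one or more of any character except [m7u] (non-capturing group); then zero or more of a digit, then the literal '22' (captured); then one or more of any character except [v4gl] (lazy), then the literal 'd2', then 1 to 3 of any character (lazy); then 2 to 5 of a digit (captured as 'key').
Lazy quantifiers expand one character at a time until the remainder of the pattern can match.
Walking the string: at [1:18] match '173322.yd2na14877', groups = ('73322', '14877'); at [19:33] match 'j1522ud2094727', groups = ('22', '94727').
2 groups means each result is a tuple of 2 captured strings — 2 here.

[('73322', '14877'), ('22', '94727')]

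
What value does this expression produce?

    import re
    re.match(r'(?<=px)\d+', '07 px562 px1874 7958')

The `(?=…)`/`(?<=…)` assertion just peeks at neighbouring text; it doesn't advance the match position.
`match` is anchored at position 0; if the pattern doesn't fit there, it returns None.
Here the pattern fails at index 0, so the call returns None.

None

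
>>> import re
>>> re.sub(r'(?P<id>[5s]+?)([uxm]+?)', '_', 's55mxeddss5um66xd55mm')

'_xedd_m66xd_m'

The pattern matches one or more of one of [5s] (lazy) (captured as 'id'); then one or more of one of [uxm] (lazy) (captured).
Lazy quantifiers expand one character at a time until the remainder of the pattern can match.
Matches: at [0:4] → 's55m'; at [8:12] → 'ss5u'; at [17:20] → '55m'.
`sub` substitutes '_' at each match site.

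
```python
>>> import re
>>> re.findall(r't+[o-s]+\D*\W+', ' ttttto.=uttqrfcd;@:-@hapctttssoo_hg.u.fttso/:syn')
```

This matches one or more of the literal 't', then one or more of a character in [o-s], then zero or more of a non-digit; then one or more of a non-word character.
Matches: at [1:46] → 'ttttto.=uttqrfcd;@:-@hapctttssoo_hg.u.fttso/:'.
No capturing groups, so `findall` returns the 1 full match string.

['ttttto.=uttqrfcd;@:-@hapctttssoo_hg.u.fttso/:']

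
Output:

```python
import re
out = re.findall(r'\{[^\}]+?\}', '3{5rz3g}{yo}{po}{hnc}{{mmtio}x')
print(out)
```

Walking the string: at [1:8] → '{5rz3g}'; at [8:12] → '{yo}'; at [12:16] → '{po}'; at [16:21] → '{hnc}'; at [21:29] → '{{mmtio}'.
With no groups in the pattern, `findall` gives back each whole match — 5 here.

['{5rz3g}', '{yo}', '{po}', '{hnc}', '{{mmtio}']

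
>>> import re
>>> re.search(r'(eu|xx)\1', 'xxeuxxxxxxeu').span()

`\1` has to match the exact text group 1 already captured.
`search` walks the string left to right and returns the first match it finds.
The match spans [4:8] → 'xxxx'.
Captured: group 1 = 'xx'.

(4, 8)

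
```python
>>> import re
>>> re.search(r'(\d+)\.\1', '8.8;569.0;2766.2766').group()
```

'8.8'

The backreference `\1` re-matches whatever the first group consumed, character for character.
`re.search` tries every starting position until one works.
The match spans [0:3] → '8.8'.
Captured: group 1 = '8'.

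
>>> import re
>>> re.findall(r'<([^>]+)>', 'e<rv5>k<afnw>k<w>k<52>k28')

Matches: at [1:6] match '<rv5>', group 1 = 'rv5'; at [7:13] match '<afnw>', group 1 = 'afnw'; at [14:17] match '<w>', group 1 = 'w'; at [18:22] match '<52>', group 1 = '52'.
`findall` collects group 1 from each match (4 total).

['rv5', 'afnw', 'w', '52']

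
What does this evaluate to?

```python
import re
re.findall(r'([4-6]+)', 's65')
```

['65']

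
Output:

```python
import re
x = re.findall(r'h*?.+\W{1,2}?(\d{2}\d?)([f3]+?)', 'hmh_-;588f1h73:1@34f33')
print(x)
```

This matches zero or more of the literal 'h' (lazy), then one or more of any character, then 1 to 2 of a non-word character (lazy); then exactly 2 of a digit, then optionally a digit (captured); then one or more of one of [f3] (lazy) (captured).
Lazy quantifiers expand one character at a time until the remainder of the pattern can match.
Walking the string: at [0:20] match 'hmh_-;588f1h73:1@34f', groups = ('34', 'f').
With 2 capturing groups, `findall` returns a 2-tuple per match.

[('34', 'f')]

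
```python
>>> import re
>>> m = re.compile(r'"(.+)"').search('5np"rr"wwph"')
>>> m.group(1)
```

'rr"wwph'

`re.search` scans for the first position where the pattern succeeds.
The match spans [3:12] → '"rr"wwph"'.
Captured: group 1 = 'rr"wwph'.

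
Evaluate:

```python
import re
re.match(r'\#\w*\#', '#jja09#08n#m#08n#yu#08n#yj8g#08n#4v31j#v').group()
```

'#jja09#'

With `match`, the pattern is implicitly anchored at the beginning.
The match spans [0:7] → '#jja09#'.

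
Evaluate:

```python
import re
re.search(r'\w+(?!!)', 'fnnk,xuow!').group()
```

`(?!…)`/`(?<!…)` only lets a position through if the neighbouring text does NOT match; no characters are consumed.
Unlike `match`, `search` isn't anchored — it looks for the pattern anywhere in the string.
The match spans [0:4] → 'fnnk'.

'fnnk'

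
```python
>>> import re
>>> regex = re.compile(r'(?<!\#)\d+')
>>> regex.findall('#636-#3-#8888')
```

['36', '888']

The negative lookahead/lookbehind blocks any match where the forbidden context is present.
No capturing groups, so `findall` returns the 2 full match strings.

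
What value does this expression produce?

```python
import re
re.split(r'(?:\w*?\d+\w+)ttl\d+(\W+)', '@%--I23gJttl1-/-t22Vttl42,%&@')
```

['@%--', '-/-', '', ',%&@', '']

The pattern matches zero or more of a word character (lazy), then one or more of a digit, then one or more of a word character (non-capturing group); then the literal 'ttl', then one or more of a digit; then one or more of a non-word character (captured).
Matches to split on: at [4:16] → 'I23gJttl1-/-'; at [16:29] → 't22Vttl42,%&@'.
Because the pattern has a capturing group, `split` also inserts each captured text between the pieces.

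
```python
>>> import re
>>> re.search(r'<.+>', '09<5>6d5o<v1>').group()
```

'<5>6d5o<v1>'

`re.search` scans for the first position where the pattern succeeds.
The match spans [2:13] → '<5>6d5o<v1>'.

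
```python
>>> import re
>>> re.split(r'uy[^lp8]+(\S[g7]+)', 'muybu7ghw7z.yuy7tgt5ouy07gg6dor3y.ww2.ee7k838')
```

['m', 'e7', 'k838']

The pattern matches the literal 'uy', then one or more of any character except [lp8]; then a non-whitespace character, then one or more of one of [g7] (captured).
Matches to split on: at [1:41] → 'uybu7ghw7z.yuy7tgt5ouy07gg6dor3y.ww2.ee7'.
The group in the pattern means `split` returns the separators' captures alongside the pieces.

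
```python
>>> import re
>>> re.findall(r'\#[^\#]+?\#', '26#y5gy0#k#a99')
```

No capturing groups, so `findall` returns the 1 full match string.

['#y5gy0#']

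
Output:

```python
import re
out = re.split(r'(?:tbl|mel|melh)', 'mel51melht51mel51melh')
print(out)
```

`|` is ordered: at each position the engine commits to the first alternative that works.
The string is cut at each match, leaving 5 pieces.

['', '51', 'ht51', '51', 'h']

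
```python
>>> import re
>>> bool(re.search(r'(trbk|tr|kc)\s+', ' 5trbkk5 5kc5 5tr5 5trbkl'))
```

False

Here the pattern never matches, so the call returns None, and `bool(None)` is False.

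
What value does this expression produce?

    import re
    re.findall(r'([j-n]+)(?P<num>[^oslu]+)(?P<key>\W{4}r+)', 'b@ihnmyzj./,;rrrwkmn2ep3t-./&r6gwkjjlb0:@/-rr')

[('nm', 'yzj./,;rrrwkmn2ep3t', '-./&r'), ('kjjl', 'b0', ':@/-rr')]

This matches one or more of a character in [j-n] (captured); then one or more of any character except [oslu] (captured as 'num'); then exactly 4 of a non-word character, then one or more of the literal 'r' (captured as 'key').
Scanning left to right: at [4:30] match 'nmyzj./,;rrrwkmn2ep3t-./&r', groups = ('nm', 'yzj./,;rrrwkmn2ep3t', '-./&r'); at [33:45] match 'kjjlb0:@/-rr', groups = ('kjjl', 'b0', ':@/-rr').
`findall` packs the 3 group values into a tuple for every match.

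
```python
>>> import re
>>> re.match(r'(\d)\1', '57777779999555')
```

None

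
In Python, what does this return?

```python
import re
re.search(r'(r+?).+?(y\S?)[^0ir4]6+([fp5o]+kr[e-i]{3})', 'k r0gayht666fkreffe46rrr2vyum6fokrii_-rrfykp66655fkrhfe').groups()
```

The pattern matches one or more of a literal 'r' (lazy) (captured); then one or more of any character (lazy); then the literal 'y', then optionally a non-whitespace character (captured); then any character except [0ir4], then one or more of the literal '6'; then one or more of one of [fp5o], then the literal 'kr', then exactly 3 of a character in [e-i] (captured).
The `?` after the quantifier makes it lazy — it takes as little as possible before letting the rest of the pattern try.
`re.search` scans for the first position where the pattern succeeds.
The match spans [2:18] → 'r0gayht666fkreff'.
Captured: group 1 = 'r', group 2 = 'yh', group 3 = 'fkreff'.

('r', 'yh', 'fkreff')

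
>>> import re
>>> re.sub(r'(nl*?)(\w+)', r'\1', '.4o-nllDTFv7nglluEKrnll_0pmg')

Pattern: the literal 'n', then zero or more of the literal 'l' (lazy) (captured); then one or more of a word character (captured).
A non-greedy quantifier consumes as few characters as it can — just enough that the remainder of the pattern still matches from where it stops; whatever follows it matches normally.
Matches: at [4:28] → 'nllDTFv7nglluEKrnll_0pmg'.
`\1` in the replacement pulls in group 1's text for each match.

'.4o-n'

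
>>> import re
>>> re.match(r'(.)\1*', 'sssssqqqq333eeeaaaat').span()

`\1` has to match the exact text group 1 already captured.
`re.match` won't scan ahead — the pattern has to work from the very first character.
The match spans [0:5] → 'sssss'.
Captured: group 1 = 's'.

(0, 5)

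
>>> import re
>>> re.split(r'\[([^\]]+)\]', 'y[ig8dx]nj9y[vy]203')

['y', 'ig8dx', 'nj9y', 'vy', '203']

Matches to split on: at [1:8] → '[ig8dx]'; at [12:16] → '[vy]'.
Because the pattern has a capturing group, `split` also inserts each captured text between the pieces.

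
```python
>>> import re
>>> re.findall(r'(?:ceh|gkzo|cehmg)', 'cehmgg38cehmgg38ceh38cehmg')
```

`|` is ordered: at each position the engine commits to the first alternative that works.
Walking the string: at [0:3] → 'ceh'; at [8:11] → 'ceh'; at [16:19] → 'ceh'; at [21:24] → 'ceh'.
Since nothing is captured, `findall` lists the 4 matched substrings directly.

['ceh', 'ceh', 'ceh', 'ceh']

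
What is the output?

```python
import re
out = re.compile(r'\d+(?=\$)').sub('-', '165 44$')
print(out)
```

Lookahead/lookbehind check context without consuming it, so the matched span excludes the asserted characters.
Matches: at [4:6] → '44'.
`sub` substitutes '-' at each match site.

165 -$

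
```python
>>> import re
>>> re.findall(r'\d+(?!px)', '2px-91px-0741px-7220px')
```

A negative assertion filters positions out without eating any characters.
Scanning left to right: at [4:5] → '9'; at [9:12] → '074'; at [16:19] → '722'.
`findall` yields the raw match text (3 of them) because the pattern has no groups.

['9', '074', '722']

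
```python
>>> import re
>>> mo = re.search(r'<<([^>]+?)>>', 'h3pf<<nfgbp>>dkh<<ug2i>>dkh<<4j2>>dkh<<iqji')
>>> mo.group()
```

`re.search` tries every starting position until one works.
The match spans [4:13] → '<<nfgbp>>'.
Captured: group 1 = 'nfgbp'.

'<<nfgbp>>'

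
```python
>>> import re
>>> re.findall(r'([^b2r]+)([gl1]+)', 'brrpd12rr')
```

[('pd', '1')]

This matches one or more of any character except [b2r] (captured); then one or more of one of [gl1] (captured).
With 2 capturing groups, `findall` returns a 2-tuple per match.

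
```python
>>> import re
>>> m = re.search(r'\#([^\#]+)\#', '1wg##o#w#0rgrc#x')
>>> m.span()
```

`search` walks the string left to right and returns the first match it finds.
The match spans [4:7] → '#o#'.
Captured: group 1 = 'o'.

(4, 7)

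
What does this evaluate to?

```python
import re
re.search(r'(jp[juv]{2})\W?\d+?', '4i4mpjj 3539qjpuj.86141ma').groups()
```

('jpuj',)

Pattern: the literal 'jp', then exactly 2 of one of [juv] (captured); then optionally a non-word character, then one or more of a digit (lazy).
A `+?`/`*?`/`{m,n}?` starts at its minimum and grows only as far as needed for what follows to match.
`re.search` tries every starting position until one works.
The match spans [13:19] → 'jpuj.8'.
Captured: group 1 = 'jpuj'.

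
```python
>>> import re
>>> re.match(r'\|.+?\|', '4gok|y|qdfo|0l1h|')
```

None

`match` is anchored at position 0; if the pattern doesn't fit there, it returns None.
Here the pattern fails at index 0, so the call returns None.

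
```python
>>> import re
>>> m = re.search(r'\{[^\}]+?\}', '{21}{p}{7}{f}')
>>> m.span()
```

(0, 4)

`re.search` tries every starting position until one works.
The match spans [0:4] → '{21}'.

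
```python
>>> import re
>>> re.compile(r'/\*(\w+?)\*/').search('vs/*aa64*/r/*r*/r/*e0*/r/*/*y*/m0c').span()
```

The match spans [2:10] → '/*aa64*/'.

(2, 10)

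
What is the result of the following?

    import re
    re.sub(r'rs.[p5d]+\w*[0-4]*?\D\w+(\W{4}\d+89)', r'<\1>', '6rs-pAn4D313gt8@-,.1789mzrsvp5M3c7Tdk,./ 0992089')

'6<@-,.1789>mz<,./ 0992089>'

This matches the literal 'rs', then any character, then one or more of one of [p5d]; then zero or more of a word character, then zero or more of a character in [0-4] (lazy); then a non-digit, then one or more of a word character; then exactly 4 of a non-word character, then one or more of a digit, then the literal '89' (captured).
Matches: at [1:23] → 'rs-pAn4D313gt8@-,.1789'; at [25:48] → 'rsvp5M3c7Tdk,./ 0992089'.
`\1` in the replacement pulls in group 1's text for each match.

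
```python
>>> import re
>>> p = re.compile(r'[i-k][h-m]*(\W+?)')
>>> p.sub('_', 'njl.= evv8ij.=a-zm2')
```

'n_= evv8_=a-zm2'

This matches a character in [i-k], then zero or more of a character in [h-m]; then one or more of a non-word character (lazy) (captured).
With the lazy modifier that quantifier settles for the fewest repetitions that let the rest of the pattern succeed (the atoms after it are unaffected and can still be greedy).
Matches: at [1:4] → 'jl.'; at [10:13] → 'ij.'.
Every occurrence is swapped for '_'.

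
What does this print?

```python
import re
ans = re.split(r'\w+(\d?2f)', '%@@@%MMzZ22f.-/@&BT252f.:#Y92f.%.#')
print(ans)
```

['%@@@%', '2f', '.-/@&', '2f', '.:#', '2f', '.%.#']

Because the pattern has a capturing group, `split` also inserts each captured text between the pieces.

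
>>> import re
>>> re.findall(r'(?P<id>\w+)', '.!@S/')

['S']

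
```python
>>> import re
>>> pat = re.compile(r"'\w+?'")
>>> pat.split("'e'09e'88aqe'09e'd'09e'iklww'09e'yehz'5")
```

Matches to split on: at [0:3] → "'e'"; at [6:13] → "'88aqe'"; at [16:19] → "'d'"; at [22:29] → "'iklww'"; at [32:38] → "'yehz'".
Each match becomes a cut point; 6 segments remain.

['', '09e', '09e', '09e', '09e', '5']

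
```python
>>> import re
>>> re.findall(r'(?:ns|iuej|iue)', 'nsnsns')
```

['ns', 'ns', 'ns']

Since nothing is captured, `findall` lists the 3 matched substrings directly.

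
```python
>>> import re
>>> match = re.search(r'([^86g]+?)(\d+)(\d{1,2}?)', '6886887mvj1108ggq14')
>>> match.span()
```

This matches one or more of any character except [86g] (lazy) (captured); then one or more of a digit (captured); then 1 to 2 of a digit (lazy) (captured).
`re.search` tries every starting position until one works.
The match spans [6:14] → '7mvj1108'.
Captured: group 1 = '7mvj', group 2 = '110', group 3 = '8'.

(6, 14)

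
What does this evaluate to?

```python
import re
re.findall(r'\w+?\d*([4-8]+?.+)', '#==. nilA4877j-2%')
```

['7j-2%']

Pattern: one or more of a word character (lazy); then zero or more of a digit; then one or more of a character in [4-8] (lazy), then one or more of any character (captured).
Walking the string: at [5:17] match 'nilA4877j-2%', group 1 = '7j-2%'.
With a single group, `findall` returns only what that group captured — 1 item.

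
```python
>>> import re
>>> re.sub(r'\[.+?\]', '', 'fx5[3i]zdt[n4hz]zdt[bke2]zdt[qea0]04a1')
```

'fx5zdtzdtzdt04a1'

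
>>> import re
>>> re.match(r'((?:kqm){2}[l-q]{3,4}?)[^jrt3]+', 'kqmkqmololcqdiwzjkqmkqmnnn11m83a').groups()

('kqmkqmolo',)

The match spans [0:16] → 'kqmkqmololcqdiwz'.
Captured: group 1 = 'kqmkqmolo'.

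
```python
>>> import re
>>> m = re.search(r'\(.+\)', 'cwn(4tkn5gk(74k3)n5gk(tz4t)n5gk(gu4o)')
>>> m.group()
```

'(4tkn5gk(74k3)n5gk(tz4t)n5gk(gu4o)'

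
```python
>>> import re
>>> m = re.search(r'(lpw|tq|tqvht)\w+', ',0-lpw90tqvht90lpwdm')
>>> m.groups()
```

('lpw',)

The match spans [3:20] → 'lpw90tqvht90lpwdm'.
Captured: group 1 = 'lpw'.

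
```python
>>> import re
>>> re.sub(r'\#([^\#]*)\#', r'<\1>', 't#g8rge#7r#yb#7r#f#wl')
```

The replacement refers to a captured group, so each match is rewritten using its own captured text.

't<g8rge>7r<yb>7r<f>wl'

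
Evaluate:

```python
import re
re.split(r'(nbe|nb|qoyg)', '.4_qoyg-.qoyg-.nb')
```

Because the pattern has a capturing group, `split` also inserts each captured text between the pieces.

['.4_', 'qoyg', '-.', 'qoyg', '-.', 'nb', '']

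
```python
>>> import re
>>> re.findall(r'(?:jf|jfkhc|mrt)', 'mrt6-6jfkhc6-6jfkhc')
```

['mrt', 'jf', 'jf']

Branches in `(...|...)` are attempted left-to-right; the first branch that allows the whole pattern to succeed is taken.
Walking the string: at [0:3] → 'mrt'; at [6:8] → 'jf'; at [14:16] → 'jf'.
No capturing groups, so `findall` returns the 3 full match strings.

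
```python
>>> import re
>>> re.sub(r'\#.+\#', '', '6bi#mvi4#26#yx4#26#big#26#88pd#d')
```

'6bid'

`sub` substitutes '' at each match site.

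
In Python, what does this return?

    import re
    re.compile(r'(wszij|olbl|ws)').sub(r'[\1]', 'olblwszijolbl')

Branches in `(...|...)` are attempted left-to-right; the first branch that allows the whole pattern to succeed is taken.
`\1` in the replacement pulls in group 1's text for each match.

'[olbl][wszij][olbl]'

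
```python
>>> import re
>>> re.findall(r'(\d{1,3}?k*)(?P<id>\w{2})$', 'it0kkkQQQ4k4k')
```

The pattern matches 1 to 3 of a digit (lazy), then zero or more of the literal 'k' (captured); then exactly 2 of a word character (captured as 'id'); then anchored at the end.
Multiple groups make `findall` return tuples — one 2-tuple for the one match.

[('4k', '4k')]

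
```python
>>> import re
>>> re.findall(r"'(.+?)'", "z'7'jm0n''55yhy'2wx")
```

['7', "'55yhy"]

A non-greedy quantifier consumes as few characters as it can — just enough that the remainder of the pattern still matches from where it stops; whatever follows it matches normally.
Because there's exactly one group, `findall` drops the full match and keeps group 1 from each hit.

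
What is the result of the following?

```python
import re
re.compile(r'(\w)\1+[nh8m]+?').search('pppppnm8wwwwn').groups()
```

('p',)

The backreference `\1` re-matches whatever the first group consumed, character for character.
Unlike `match`, `search` isn't anchored — it looks for the pattern anywhere in the string.
The match spans [0:6] → 'pppppn'.
Captured: group 1 = 'p'.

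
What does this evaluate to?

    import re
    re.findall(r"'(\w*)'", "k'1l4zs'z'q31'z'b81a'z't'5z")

['1l4zs', 'q31', 'b81a', 't']

Walking the string: at [1:8] match "'1l4zs'", group 1 = '1l4zs'; at [9:14] match "'q31'", group 1 = 'q31'; at [15:21] match "'b81a'", group 1 = 'b81a'; at [22:25] match "'t'", group 1 = 't'.
`findall` collects group 1 from each match (4 total).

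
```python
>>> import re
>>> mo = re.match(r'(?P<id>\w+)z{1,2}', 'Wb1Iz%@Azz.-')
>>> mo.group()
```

'Wb1Iz'

`match` is anchored at position 0; if the pattern doesn't fit there, it returns None.
The match spans [0:5] → 'Wb1Iz'.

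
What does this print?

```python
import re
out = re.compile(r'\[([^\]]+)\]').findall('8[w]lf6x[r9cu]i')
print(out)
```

['w', 'r9cu']

Because there's exactly one group, `findall` drops the full match and keeps group 1 from each hit.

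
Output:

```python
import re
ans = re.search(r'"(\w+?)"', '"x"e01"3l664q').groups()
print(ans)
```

The match spans [0:3] → '"x"'.
Captured: group 1 = 'x'.

('x',)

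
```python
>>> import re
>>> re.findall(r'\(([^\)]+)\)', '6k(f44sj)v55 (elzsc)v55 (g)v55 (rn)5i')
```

`findall` collects group 1 from each match (4 total).

['f44sj', 'elzsc', 'g', 'rn']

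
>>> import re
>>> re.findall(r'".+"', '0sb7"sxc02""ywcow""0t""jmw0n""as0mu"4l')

['"sxc02""ywcow""0t""jmw0n""as0mu"']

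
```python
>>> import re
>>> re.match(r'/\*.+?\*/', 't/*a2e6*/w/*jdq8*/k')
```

`match` is anchored at position 0; if the pattern doesn't fit there, it returns None.
Here the pattern fails at index 0, so the call returns None.

None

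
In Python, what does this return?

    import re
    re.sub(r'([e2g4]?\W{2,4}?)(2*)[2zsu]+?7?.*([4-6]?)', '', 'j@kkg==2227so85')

Pattern: optionally one of [e2g4], then 2 to 4 of a non-word character (lazy) (captured); then zero or more of a literal '2' (captured); then one or more of one of [2zsu] (lazy), then optionally the literal '7', then zero or more of any character; then optionally a character in [4-6] (captured).
Matches: at [4:15] → 'g==2227so85'.
Each match is replaced by ''.

'j@kk'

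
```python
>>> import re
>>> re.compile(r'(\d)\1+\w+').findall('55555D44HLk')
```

['5']

`\1` is not a pattern — it's the concrete string captured by group 1, re-applied verbatim.
Because there's exactly one group, `findall` drops the full match and keeps group 1 from the one hit.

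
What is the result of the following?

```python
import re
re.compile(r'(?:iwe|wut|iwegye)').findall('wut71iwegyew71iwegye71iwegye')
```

['wut', 'iwe', 'iwe', 'iwe']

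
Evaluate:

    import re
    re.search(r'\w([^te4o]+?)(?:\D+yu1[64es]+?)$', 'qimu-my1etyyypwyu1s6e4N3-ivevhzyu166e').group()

'4N3-ivevhzyu166e'

This matches a word character; then one or more of any character except [te4o] (lazy) (captured); then one or more of a non-digit, then the literal 'yu1', then one or more of one of [64es] (lazy) (non-capturing group); then anchored at the end.
`re.search` scans for the first position where the pattern succeeds.
The match spans [21:37] → '4N3-ivevhzyu166e'.
Captured: group 1 = 'N3'.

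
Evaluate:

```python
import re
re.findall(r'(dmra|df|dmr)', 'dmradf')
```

['dmra', 'df']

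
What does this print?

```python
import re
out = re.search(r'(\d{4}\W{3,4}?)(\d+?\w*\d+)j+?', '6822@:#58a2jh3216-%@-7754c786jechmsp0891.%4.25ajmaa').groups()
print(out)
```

The match spans [0:12] → '6822@:#58a2j'.
Captured: group 1 = '6822@:#', group 2 = '58a2'.

('6822@:#', '58a2')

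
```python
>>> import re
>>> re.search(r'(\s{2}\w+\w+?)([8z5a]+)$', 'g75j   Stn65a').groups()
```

The match spans [5:13] → '  Stn65a'.
Captured: group 1 = '  Stn65', group 2 = 'a'.

('  Stn65', 'a')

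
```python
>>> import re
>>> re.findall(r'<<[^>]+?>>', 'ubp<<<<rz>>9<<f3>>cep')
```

Walking the string: at [3:11] → '<<<<rz>>'; at [12:18] → '<<f3>>'.
No capturing groups, so `findall` returns the 2 full match strings.

['<<<<rz>>', '<<f3>>']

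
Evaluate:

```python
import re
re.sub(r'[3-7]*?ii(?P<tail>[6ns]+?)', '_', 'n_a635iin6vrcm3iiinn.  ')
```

A non-greedy quantifier consumes as few characters as it can — just enough that the remainder of the pattern still matches from where it stops; whatever follows it matches normally.
Every occurrence is swapped for '_'.

'n_a_6vrcm3i_n.  '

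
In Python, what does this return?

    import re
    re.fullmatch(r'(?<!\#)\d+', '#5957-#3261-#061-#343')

None

The negative lookaround is zero-width — it rules out positions where the adjacent text would match, without consuming anything.
For `fullmatch`, every character of the input must be accounted for by the pattern.
Here there's no way to consume every character, so the call returns None.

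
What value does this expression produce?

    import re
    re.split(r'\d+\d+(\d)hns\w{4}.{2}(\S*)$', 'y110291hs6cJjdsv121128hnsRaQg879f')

Pattern: one or more of a digit; then one or more of a digit; then a digit (captured); then the literal 'hns', then exactly 4 of a word character, then exactly 2 of any character; then zero or more of a non-whitespace character (captured); then anchored at the end.
Matches to split on: at [16:33] → '121128hnsRaQg879f'.
`re.split` interleaves the captured-group text with the surrounding fragments.

['y110291hs6cJjdsv', '8', '9f', '']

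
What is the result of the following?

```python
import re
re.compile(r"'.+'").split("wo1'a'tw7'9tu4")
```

Matches to split on: at [3:10] → "'a'tw7'".
Each match becomes a cut point; 2 segments remain.

['wo1', '9tu4']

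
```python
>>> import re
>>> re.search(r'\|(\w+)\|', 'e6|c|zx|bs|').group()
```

'|c|'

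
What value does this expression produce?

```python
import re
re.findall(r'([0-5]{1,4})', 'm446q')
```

['44']

This matches 1 to 4 of a character in [0-5] (captured).
Walking the string: at [1:3] match '44', group 1 = '44'.
With a single group, `findall` returns only what that group captured — 1 item.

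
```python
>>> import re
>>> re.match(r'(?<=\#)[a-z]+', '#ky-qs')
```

None

Lookahead/lookbehind check context without consuming it, so the matched span excludes the asserted characters.
With `match`, the pattern is implicitly anchored at the beginning.
Here the string doesn't start with a match, so the call returns None.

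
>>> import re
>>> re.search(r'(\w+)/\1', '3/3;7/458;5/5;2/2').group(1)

After group 1 captures some text, `\1` only succeeds where that same text appears again.
`search` walks the string left to right and returns the first match it finds.
The match spans [0:3] → '3/3'.
Captured: group 1 = '3'.

'3'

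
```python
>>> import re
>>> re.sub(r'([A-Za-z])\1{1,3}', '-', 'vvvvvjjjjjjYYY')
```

'-v---'

`\1` has to match the exact text group 1 already captured.
Matches: at [0:4] → 'vvvv'; at [5:9] → 'jjjj'; at [9:11] → 'jj'; at [11:14] → 'YYY'.
Every occurrence is swapped for '-'.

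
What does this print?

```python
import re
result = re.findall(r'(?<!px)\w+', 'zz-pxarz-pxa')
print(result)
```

['zz', 'pxarz', 'pxa']

The negative lookahead/lookbehind blocks any match where the forbidden context is present.
Walking the string: at [0:2] → 'zz'; at [3:8] → 'pxarz'; at [9:12] → 'pxa'.
`findall` yields the raw match text (3 of them) because the pattern has no groups.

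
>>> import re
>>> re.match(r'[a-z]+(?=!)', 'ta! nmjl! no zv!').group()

`re.match` only tries the pattern at the start of the string.
The match spans [0:2] → 'ta'.

'ta'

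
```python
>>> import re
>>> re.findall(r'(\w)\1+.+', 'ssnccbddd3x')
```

The backreference `\1` re-matches whatever the first group consumed, character for character.
One capturing group, so `findall` returns just the captured substring from the one match — 1 in all.

['s']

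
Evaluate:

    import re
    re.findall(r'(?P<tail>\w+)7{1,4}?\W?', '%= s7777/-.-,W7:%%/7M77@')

['s777', 'W', '7M7']

Because there's exactly one group, `findall` drops the full match and keeps group 1 from each hit.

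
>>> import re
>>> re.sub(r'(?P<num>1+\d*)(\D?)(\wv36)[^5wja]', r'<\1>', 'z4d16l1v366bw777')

This matches one or more of the literal '1', then zero or more of a digit (captured as 'num'); then optionally a non-digit (captured); then a word character, then the literal 'v36' (captured); then any character except [5wja].
Matches: at [3:11] → '16l1v366'.
The replacement refers to a captured group, so each match is rewritten using its own captured text.

'z4d<16>bw777'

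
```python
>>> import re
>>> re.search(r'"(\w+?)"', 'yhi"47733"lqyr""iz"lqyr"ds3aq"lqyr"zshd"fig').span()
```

`search` walks the string left to right and returns the first match it finds.
The match spans [3:10] → '"47733"'.
Captured: group 1 = '47733'.

(3, 10)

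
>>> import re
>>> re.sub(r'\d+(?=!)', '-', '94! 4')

Because the assertion is zero-width, the text it checks is not consumed and won't appear in the result.
Matches: at [0:2] → '94'.
`sub` substitutes '-' at each match site.

'-! 4'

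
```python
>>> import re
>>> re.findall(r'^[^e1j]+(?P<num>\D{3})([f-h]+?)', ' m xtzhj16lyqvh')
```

The pattern matches anchored at the start of the string; then one or more of any character except [e1j]; then exactly 3 of a non-digit (captured as 'num'); then one or more of a character in [f-h] (lazy) (captured).
Multiple groups make `findall` return tuples — one 2-tuple for the one match.

[('xtz', 'h')]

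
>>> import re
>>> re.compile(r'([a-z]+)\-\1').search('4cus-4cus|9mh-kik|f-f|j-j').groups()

('f',)

The match spans [18:21] → 'f-f'.
Captured: group 1 = 'f'.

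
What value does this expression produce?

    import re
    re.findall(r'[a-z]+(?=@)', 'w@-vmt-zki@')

['w', 'zki']

Lookahead/lookbehind check context without consuming it, so the matched span excludes the asserted characters.
With no groups in the pattern, `findall` gives back each whole match — 2 here.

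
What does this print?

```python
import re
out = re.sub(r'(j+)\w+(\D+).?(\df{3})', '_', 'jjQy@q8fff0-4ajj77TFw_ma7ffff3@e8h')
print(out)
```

_0-4a_f3@e8h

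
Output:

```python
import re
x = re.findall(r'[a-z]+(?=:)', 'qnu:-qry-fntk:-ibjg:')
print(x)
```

['qnu', 'fntk', 'ibjg']

The `(?=…)`/`(?<=…)` assertion just peeks at neighbouring text; it doesn't advance the match position.
Walking the string: at [0:3] → 'qnu'; at [9:13] → 'fntk'; at [15:19] → 'ibjg'.
With no groups in the pattern, `findall` gives back each whole match — 3 here.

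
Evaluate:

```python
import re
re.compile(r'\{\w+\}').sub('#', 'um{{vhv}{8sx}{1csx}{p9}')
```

Matches: at [3:8] → '{vhv}'; at [8:13] → '{8sx}'; at [13:19] → '{1csx}'; at [19:23] → '{p9}'.
`sub` substitutes '#' at each match site.

'um{####'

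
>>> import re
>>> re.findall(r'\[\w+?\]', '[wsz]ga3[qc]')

['[wsz]', '[qc]']

Matches: at [0:5] → '[wsz]'; at [8:12] → '[qc]'.
No capturing groups, so `findall` returns the 2 full match strings.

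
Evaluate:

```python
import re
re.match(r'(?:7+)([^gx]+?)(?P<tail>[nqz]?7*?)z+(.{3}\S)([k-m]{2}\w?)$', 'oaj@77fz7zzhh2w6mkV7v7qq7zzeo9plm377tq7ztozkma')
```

None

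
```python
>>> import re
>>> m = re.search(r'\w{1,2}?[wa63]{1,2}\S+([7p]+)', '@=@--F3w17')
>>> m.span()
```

(5, 10)

The pattern matches 1 to 2 of a word character (lazy), then 1 to 2 of one of [wa63], then one or more of a non-whitespace character; then one or more of one of [7p] (captured).
The match spans [5:10] → 'F3w17'.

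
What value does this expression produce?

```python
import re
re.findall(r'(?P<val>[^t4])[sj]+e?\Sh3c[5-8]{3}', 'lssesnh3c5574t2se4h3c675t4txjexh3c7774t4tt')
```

The pattern matches any character except [t4] (captured as 'val'); then one or more of one of [sj], then optionally the literal 'e', then a non-whitespace character; then the literal 'h3c', then exactly 3 of a character in [5-8].
Scanning left to right: at [3:12] match 'esnh3c557', group 1 = 'e'; at [14:24] match '2se4h3c675', group 1 = '2'; at [27:37] match 'xjexh3c777', group 1 = 'x'.
Because there's exactly one group, `findall` drops the full match and keeps group 1 from each hit.

['e', '2', 'x']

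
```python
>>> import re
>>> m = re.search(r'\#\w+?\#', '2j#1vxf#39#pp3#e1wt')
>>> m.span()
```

`re.search` tries every starting position until one works.
The match spans [2:8] → '#1vxf#'.

(2, 8)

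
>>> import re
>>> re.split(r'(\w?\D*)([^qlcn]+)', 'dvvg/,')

['', 'dvvg/', ',', '']

The pattern matches optionally a word character, then zero or more of a non-digit (captured); then one or more of any character except [qlcn] (captured).
Matches to split on: at [0:6] → 'dvvg/,'.
Because the pattern has a capturing group, `split` also inserts each captured text between the pieces.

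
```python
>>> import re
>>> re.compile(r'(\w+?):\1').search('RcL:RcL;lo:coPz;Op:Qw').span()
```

`\1` is not a pattern — it's the concrete string captured by group 1, re-applied verbatim.
The match spans [0:7] → 'RcL:RcL'.

(0, 7)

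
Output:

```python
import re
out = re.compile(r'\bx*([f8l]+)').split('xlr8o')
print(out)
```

['', 'l', 'r8o']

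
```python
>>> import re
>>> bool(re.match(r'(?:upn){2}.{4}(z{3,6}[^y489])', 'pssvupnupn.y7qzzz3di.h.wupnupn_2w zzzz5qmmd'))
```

False

With `match`, the pattern is implicitly anchored at the beginning.
Here the pattern fails at index 0, so the call returns None, and `bool(None)` is False.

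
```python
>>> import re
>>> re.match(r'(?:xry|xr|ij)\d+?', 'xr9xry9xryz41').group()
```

'xr9'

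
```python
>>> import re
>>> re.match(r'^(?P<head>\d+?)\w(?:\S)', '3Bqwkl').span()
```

(0, 3)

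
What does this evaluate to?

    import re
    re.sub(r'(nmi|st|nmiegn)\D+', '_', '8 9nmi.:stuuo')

'8 9_'

`sub` substitutes '_' at each match site.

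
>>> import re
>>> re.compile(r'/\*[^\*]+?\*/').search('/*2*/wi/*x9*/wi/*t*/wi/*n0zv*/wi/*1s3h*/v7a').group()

Unlike `match`, `search` isn't anchored — it looks for the pattern anywhere in the string.
The match spans [0:5] → '/*2*/'.

'/*2*/'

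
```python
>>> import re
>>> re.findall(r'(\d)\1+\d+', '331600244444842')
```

`\1` is not a pattern — it's the concrete string captured by group 1, re-applied verbatim.
One capturing group, so `findall` returns just the captured substring from the one match — 1 in all.

['3']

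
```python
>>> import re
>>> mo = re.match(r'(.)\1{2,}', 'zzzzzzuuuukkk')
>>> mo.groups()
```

('z',)

The backreference `\1` re-matches whatever the first group consumed, character for character.
`re.match` only tries the pattern at the start of the string.
The match spans [0:6] → 'zzzzzz'.
Captured: group 1 = 'z'.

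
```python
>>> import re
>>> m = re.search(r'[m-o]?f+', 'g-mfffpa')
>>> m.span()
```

(2, 6)

This matches optionally a character in [m-o]; then one or more of a literal 'f'.
The match spans [2:6] → 'mfff'.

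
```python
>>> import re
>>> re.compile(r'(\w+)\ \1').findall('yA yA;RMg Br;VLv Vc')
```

After group 1 captures some text, `\1` only succeeds where that same text appears again.
Scanning left to right: at [0:5] match 'yA yA', group 1 = 'yA'.
`findall` collects group 1 from the one match (1 total).

['yA']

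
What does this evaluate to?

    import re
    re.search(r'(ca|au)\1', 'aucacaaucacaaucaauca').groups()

('ca',)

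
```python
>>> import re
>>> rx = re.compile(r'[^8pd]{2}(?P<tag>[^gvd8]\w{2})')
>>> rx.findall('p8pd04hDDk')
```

['hDD']

One capturing group, so `findall` returns just the captured substring from the one match — 1 in all.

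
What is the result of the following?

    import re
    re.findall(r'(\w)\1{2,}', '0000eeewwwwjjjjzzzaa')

`\1` is not a pattern — it's the concrete string captured by group 1, re-applied verbatim.
Walking the string: at [0:4] match '0000', group 1 = '0'; at [4:7] match 'eee', group 1 = 'e'; at [7:11] match 'wwww', group 1 = 'w'; at [11:15] match 'jjjj', group 1 = 'j'; at [15:18] match 'zzz', group 1 = 'z'.
With a single group, `findall` returns only what that group captured — 5 items.

['0', 'e', 'w', 'j', 'z']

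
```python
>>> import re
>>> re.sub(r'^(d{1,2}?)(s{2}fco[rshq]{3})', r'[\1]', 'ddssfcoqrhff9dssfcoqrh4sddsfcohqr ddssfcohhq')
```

'[dd]ff9dssfcoqrh4sddsfcohqr ddssfcohhq'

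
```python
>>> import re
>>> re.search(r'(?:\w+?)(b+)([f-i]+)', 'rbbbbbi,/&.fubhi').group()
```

'rbbbbbi'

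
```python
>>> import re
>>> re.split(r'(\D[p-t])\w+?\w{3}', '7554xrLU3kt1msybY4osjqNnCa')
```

['7554', 'xr', 't1', 'ms', '', 'os', 'Ca']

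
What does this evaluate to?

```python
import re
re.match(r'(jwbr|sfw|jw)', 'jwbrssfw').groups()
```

('jwbr',)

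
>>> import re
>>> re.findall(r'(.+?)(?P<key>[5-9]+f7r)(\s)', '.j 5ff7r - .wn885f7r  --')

This matches one or more of any character (lazy) (captured); then one or more of a character in [5-9], then the literal 'f7r' (captured as 'key'); then whitespace (captured).
A `+?`/`*?`/`{m,n}?` starts at its minimum and grows only as far as needed for what follows to match.
Scanning left to right: at [0:21] match '.j 5ff7r - .wn885f7r ', groups = ('.j 5ff7r - .wn', '885f7r', ' ').
3 groups means the one result is a tuple of 3 captured strings — 1 here.

[('.j 5ff7r - .wn', '885f7r', ' ')]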